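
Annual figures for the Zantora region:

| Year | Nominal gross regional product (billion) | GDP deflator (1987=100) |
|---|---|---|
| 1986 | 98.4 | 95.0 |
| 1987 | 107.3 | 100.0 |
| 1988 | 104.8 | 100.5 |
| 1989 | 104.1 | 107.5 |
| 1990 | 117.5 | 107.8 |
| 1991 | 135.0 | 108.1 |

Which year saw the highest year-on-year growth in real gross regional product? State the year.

1991

1987: real = 107.3/1.000 = 107.30; growth vs 1986 (103.58) = 3.59%.
1988: real = 104.8/1.005 = 104.28; growth vs 1987 (107.30) = -2.81%.
1989: real = 104.1/1.075 = 96.84; growth vs 1988 (104.28) = -7.13%.
1990: real = 117.5/1.078 = 109.00; growth vs 1989 (96.84) = 12.56%.
1991: real = 135.0/1.081 = 124.88; growth vs 1990 (109.00) = 14.57%.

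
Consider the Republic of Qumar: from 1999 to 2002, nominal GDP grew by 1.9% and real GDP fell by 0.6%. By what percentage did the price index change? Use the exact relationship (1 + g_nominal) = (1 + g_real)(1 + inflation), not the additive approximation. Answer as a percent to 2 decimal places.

2.52%

(1 + g_nom) = (1 + g_real)(1 + π), so π = 1.0190 / 0.9940 − 1 = 0.02515.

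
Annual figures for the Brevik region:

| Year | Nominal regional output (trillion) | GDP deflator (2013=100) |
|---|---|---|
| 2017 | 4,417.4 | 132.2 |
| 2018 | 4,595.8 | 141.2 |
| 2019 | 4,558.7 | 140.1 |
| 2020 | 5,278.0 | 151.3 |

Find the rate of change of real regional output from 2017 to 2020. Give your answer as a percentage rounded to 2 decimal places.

Real regional output 2017 = 4417.4/1.322 = 3341.45.
Real regional output 2020 = 5278.0/1.513 = 3488.43.
Change = 3488.43/3341.45 − 1 = 0.0440.

4.40%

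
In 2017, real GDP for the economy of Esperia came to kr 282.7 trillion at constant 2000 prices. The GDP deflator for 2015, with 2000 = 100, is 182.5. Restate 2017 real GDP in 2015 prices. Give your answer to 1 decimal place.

kr 515.9 trillion

Real GDP in 2015 prices = Real GDP in 2000 prices × (P_2015/P_2000) = 282.7 × 1.825 = 515.93.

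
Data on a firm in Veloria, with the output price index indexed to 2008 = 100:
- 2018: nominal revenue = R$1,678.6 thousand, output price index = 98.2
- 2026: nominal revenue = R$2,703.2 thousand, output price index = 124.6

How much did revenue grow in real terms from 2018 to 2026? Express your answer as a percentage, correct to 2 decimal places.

26.92%

Deflate each year: 2018 → 1678.6/0.982 = 1709.37; 2026 → 2703.2/1.246 = 2169.50.
So real revenue changed by 2169.50/1709.37 − 1 = 0.2692, i.e. 26.92%.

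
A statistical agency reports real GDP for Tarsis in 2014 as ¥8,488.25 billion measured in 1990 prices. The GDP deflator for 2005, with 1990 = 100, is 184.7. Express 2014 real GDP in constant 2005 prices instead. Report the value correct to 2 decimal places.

¥15,677.80 billion

Real GDP in 2005 prices = Real GDP in 1990 prices × (P_2005/P_1990) = 8488.25 × 1.847 = 15677.80.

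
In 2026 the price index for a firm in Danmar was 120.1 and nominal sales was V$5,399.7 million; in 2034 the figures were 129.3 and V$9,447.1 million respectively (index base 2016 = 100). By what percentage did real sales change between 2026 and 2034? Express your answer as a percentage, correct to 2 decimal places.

Real sales 2026 = 5399.7 / 1.201 = 4496.00.
Real sales 2034 = 9447.1 / 1.293 = 7306.34.
Real growth = 7306.34 / 4496.00 − 1 = 0.6251.

62.51%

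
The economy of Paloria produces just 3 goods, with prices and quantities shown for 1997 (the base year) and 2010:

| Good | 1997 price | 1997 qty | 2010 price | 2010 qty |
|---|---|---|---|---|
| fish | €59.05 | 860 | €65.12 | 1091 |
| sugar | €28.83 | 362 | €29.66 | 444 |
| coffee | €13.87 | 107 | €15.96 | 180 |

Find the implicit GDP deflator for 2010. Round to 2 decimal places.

109.24

Nominal GDP 2010 = 65.12·1091 + 29.66·444 + 15.96·180 = 87087.76.
Real GDP 2010 (at 1997 prices) = 59.05·1091 + 28.83·444 + 13.87·180 = 79720.67.
Deflator = Nominal/Real × 100 = 87087.76/79720.67 × 100 = 109.241.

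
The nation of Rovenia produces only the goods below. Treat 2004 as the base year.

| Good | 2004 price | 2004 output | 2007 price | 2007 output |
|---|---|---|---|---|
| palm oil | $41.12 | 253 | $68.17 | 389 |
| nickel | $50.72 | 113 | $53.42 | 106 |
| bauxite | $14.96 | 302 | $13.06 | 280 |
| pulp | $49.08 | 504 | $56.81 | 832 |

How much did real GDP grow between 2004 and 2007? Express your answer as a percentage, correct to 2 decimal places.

46.28%

Real GDP 2004 = Nominal GDP 2004 = 41.12·253 + 50.72·113 + 14.96·302 + 49.08·504 = 45388.96.
Real GDP 2007 (at 2004 prices) = 41.12·389 + 50.72·106 + 14.96·280 + 49.08·832 = 66395.36.
Real growth = 66395.36/45388.96 − 1 = 0.4628.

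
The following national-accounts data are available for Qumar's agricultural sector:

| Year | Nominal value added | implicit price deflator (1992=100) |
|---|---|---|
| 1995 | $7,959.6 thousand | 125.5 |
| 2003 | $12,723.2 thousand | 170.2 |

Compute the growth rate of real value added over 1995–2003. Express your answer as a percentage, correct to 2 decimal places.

Deflate each year: 1995 → 7959.6/1.255 = 6342.31; 2003 → 12723.2/1.702 = 7475.44.
So real value added changed by 7475.44/6342.31 − 1 = 0.1787, i.e. 17.87%.

17.87%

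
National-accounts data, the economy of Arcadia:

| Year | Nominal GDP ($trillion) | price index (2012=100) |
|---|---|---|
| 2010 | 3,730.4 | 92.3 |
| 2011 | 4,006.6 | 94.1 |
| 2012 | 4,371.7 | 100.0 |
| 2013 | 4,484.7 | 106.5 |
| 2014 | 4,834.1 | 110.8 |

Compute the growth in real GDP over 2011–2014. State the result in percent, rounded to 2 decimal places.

2.47%

Real GDP 2011 = 4006.6/0.941 = 4257.81.
Real GDP 2014 = 4834.1/1.108 = 4362.91.
Change = 4362.91/4257.81 − 1 = 0.0247.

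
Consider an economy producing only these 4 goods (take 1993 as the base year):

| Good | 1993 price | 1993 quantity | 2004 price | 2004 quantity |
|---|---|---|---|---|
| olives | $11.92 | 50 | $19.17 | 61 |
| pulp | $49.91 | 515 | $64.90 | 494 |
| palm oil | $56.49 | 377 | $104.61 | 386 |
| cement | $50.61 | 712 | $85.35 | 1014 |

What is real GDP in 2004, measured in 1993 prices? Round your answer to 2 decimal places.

$98506.34

Real GDP 2004 = Σ (p_1993 × q_2004) = 11.92·61 + 49.91·494 + 56.49·386 + 50.61·1014 = 98506.34.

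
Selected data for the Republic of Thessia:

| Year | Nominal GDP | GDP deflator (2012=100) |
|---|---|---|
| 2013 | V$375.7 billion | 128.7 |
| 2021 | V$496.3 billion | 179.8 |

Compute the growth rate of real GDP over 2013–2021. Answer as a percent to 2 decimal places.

-5.44%

Deflate each year: 2013 → 375.7/1.287 = 291.92; 2021 → 496.3/1.798 = 276.03.
So real GDP changed by 276.03/291.92 − 1 = -0.0544, i.e. -5.44%.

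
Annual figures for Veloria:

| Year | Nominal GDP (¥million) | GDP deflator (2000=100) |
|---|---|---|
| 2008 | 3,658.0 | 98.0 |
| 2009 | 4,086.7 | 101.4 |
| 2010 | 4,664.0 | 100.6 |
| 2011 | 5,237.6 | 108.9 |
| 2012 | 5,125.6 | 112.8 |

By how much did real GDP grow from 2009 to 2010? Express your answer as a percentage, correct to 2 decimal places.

15.03%

Real GDP 2009 = 4086.7/1.014 = 4030.28.
Real GDP 2010 = 4664.0/1.006 = 4636.18.
Change = 4636.18/4030.28 − 1 = 0.1503.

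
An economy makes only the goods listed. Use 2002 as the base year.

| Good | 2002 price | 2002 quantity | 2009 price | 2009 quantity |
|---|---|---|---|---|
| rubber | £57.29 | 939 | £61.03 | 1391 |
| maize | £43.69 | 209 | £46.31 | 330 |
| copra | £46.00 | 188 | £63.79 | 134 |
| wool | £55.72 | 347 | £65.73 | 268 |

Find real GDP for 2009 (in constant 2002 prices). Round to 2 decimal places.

Real GDP 2009 = Σ (p_2002 × q_2009) = 57.29·1391 + 43.69·330 + 46.00·134 + 55.72·268 = 115205.05.

£115205.05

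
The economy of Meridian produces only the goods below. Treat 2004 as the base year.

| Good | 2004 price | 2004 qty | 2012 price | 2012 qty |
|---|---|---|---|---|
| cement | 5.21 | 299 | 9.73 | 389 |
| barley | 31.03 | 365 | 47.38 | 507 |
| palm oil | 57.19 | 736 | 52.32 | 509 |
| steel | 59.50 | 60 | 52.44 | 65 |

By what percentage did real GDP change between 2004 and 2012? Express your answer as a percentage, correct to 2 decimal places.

Real GDP 2004 = Nominal GDP 2004 = 5.21·299 + 31.03·365 + 57.19·736 + 59.50·60 = 58545.58.
Real GDP 2012 (at 2004 prices) = 5.21·389 + 31.03·507 + 57.19·509 + 59.50·65 = 50736.11.
Real growth = 50736.11/58545.58 − 1 = -0.1334.

-13.34%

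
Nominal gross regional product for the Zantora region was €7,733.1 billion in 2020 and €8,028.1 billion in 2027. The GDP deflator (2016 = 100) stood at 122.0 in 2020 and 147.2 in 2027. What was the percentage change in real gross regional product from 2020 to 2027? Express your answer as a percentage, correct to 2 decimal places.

-13.96%

Real gross regional product 2020 = 7733.1 / 1.220 = 6338.61.
Real gross regional product 2027 = 8028.1 / 1.472 = 5453.87.
Real growth = 5453.87 / 6338.61 − 1 = -0.1396.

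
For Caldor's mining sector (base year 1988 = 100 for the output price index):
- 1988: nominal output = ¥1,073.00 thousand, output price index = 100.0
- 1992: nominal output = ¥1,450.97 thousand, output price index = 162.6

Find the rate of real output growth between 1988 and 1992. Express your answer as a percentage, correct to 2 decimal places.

Deflate each year: 1988 → 1073.00/1.000 = 1073.00; 1992 → 1450.97/1.626 = 892.36.
So real output changed by 892.36/1073.00 − 1 = -0.1684, i.e. -16.84%.

-16.84%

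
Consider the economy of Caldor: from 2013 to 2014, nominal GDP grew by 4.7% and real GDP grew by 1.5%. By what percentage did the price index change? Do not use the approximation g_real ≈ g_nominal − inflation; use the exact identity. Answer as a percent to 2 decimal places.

(1 + g_nom) = (1 + g_real)(1 + π), so π = 1.0470 / 1.0150 − 1 = 0.03153.

3.15%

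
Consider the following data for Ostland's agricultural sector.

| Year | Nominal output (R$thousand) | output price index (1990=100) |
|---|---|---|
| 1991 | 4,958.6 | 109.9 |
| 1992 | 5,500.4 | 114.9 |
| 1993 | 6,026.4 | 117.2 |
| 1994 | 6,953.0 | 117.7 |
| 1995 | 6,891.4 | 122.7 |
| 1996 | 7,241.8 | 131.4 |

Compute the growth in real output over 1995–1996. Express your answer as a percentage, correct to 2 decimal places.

-1.87%

Real output 1995 = 6891.4/1.227 = 5616.46.
Real output 1996 = 7241.8/1.314 = 5511.26.
Change = 5511.26/5616.46 − 1 = -0.0187.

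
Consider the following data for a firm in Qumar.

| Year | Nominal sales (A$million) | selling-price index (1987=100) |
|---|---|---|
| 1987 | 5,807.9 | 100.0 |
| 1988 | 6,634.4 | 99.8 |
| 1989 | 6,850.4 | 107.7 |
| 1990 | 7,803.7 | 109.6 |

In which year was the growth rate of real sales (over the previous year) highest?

1988: real = 6634.4/0.998 = 6647.70; growth vs 1987 (5807.90) = 14.46%.
1989: real = 6850.4/1.077 = 6360.63; growth vs 1988 (6647.70) = -4.32%.
1990: real = 7803.7/1.096 = 7120.16; growth vs 1989 (6360.63) = 11.94%.

1988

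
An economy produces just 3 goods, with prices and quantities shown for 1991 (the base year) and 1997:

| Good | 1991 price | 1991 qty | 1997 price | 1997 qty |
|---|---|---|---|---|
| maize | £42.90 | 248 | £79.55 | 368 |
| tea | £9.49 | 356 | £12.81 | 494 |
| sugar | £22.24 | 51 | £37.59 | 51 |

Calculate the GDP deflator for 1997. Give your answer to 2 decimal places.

Nominal GDP 1997 = 79.55·368 + 12.81·494 + 37.59·51 = 37519.63.
Real GDP 1997 (at 1991 prices) = 42.90·368 + 9.49·494 + 22.24·51 = 21609.50.
Deflator = Nominal/Real × 100 = 37519.63/21609.50 × 100 = 173.626.

173.63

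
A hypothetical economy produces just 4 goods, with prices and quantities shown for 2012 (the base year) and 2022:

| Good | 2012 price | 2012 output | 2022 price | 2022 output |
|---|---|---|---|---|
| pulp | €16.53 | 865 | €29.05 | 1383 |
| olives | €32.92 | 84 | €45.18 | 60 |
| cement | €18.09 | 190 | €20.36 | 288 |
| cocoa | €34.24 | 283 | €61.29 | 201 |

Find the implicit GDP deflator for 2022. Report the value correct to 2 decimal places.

Nominal GDP 2022 = 29.05·1383 + 45.18·60 + 20.36·288 + 61.29·201 = 61069.92.
Real GDP 2022 (at 2012 prices) = 16.53·1383 + 32.92·60 + 18.09·288 + 34.24·201 = 36928.35.
Deflator = Nominal/Real × 100 = 61069.92/36928.35 × 100 = 165.374.

165.37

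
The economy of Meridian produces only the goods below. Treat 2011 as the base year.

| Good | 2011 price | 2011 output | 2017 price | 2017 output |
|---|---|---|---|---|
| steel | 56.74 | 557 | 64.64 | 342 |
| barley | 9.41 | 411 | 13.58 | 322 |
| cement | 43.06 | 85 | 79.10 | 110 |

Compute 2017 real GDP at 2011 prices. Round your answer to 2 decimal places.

27171.70

Real GDP 2017 = Σ (p_2011 × q_2017) = 56.74·342 + 9.41·322 + 43.06·110 = 27171.70.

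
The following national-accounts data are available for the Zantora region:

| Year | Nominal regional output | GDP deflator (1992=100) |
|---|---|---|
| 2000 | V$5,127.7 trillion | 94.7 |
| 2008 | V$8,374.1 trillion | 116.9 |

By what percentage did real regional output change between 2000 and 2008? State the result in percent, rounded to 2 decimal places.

Real regional output 2000 = 5127.7 / 0.947 = 5414.68.
Real regional output 2008 = 8374.1 / 1.169 = 7163.47.
Real growth = 7163.47 / 5414.68 − 1 = 0.3230.

32.30%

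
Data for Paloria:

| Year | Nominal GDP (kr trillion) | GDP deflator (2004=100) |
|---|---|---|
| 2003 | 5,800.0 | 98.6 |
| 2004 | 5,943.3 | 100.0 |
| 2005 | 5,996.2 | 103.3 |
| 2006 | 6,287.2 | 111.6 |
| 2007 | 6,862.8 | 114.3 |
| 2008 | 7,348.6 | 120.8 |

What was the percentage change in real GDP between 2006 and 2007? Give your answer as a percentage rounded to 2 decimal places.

Real GDP 2006 = 6287.2/1.116 = 5633.69.
Real GDP 2007 = 6862.8/1.143 = 6004.20.
Change = 6004.20/5633.69 − 1 = 0.0658.

6.58%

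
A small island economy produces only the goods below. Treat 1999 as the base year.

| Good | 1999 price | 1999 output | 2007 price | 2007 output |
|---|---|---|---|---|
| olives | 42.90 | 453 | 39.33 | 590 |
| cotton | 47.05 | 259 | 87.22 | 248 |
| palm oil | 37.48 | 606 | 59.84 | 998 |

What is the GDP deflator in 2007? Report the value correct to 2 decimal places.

Nominal GDP 2007 = 39.33·590 + 87.22·248 + 59.84·998 = 104555.58.
Real GDP 2007 (at 1999 prices) = 42.90·590 + 47.05·248 + 37.48·998 = 74384.44.
Deflator = Nominal/Real × 100 = 104555.58/74384.44 × 100 = 140.561.

140.56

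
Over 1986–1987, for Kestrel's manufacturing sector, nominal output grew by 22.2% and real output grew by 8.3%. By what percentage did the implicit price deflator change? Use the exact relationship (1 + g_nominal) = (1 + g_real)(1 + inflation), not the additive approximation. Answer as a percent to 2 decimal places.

12.83%

(1 + g_nom) = (1 + g_real)(1 + π), so π = 1.2220 / 1.0830 − 1 = 0.12835.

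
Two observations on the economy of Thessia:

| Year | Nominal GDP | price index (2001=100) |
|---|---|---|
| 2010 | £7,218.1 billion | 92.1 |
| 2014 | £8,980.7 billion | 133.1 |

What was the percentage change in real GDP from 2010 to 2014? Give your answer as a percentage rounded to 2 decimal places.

Real GDP 2010 = 7218.1 / 0.921 = 7837.24.
Real GDP 2014 = 8980.7 / 1.331 = 6747.33.
Real growth = 6747.33 / 7837.24 − 1 = -0.1391.

-13.91%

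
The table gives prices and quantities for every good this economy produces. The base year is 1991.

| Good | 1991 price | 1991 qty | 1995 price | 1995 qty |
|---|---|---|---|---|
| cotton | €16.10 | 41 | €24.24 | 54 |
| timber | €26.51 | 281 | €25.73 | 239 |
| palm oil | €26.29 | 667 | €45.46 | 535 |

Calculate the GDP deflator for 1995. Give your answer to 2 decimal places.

Nominal GDP 1995 = 24.24·54 + 25.73·239 + 45.46·535 = 31779.53.
Real GDP 1995 (at 1991 prices) = 16.10·54 + 26.51·239 + 26.29·535 = 21270.44.
Deflator = Nominal/Real × 100 = 31779.53/21270.44 × 100 = 149.407.

149.41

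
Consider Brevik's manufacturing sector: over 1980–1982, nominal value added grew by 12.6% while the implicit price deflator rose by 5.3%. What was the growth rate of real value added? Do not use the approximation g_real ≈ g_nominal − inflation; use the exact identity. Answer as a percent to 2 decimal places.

(1 + g_nom) = (1 + g_real)(1 + π), so g_real = 1.1260 / 1.0530 − 1 = 0.06933.

6.93%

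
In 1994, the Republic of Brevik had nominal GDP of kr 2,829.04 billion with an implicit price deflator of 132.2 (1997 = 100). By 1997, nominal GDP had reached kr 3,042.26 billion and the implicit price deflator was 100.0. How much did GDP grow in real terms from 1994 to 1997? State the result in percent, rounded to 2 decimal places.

Real GDP 1994 = 2829.04 / 1.322 = 2139.97.
Real GDP 1997 = 3042.26 / 1.000 = 3042.26.
Real growth = 3042.26 / 2139.97 − 1 = 0.4216.

42.16%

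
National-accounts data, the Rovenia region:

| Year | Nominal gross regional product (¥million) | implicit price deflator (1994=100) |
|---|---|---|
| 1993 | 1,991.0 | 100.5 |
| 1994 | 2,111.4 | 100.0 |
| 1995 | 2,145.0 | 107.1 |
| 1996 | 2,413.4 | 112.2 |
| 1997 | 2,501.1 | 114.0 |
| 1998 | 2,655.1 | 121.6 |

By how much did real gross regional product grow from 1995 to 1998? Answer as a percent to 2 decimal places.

9.02%

Real gross regional product 1995 = 2145.0/1.071 = 2002.80.
Real gross regional product 1998 = 2655.1/1.216 = 2183.47.
Change = 2183.47/2002.80 − 1 = 0.0902.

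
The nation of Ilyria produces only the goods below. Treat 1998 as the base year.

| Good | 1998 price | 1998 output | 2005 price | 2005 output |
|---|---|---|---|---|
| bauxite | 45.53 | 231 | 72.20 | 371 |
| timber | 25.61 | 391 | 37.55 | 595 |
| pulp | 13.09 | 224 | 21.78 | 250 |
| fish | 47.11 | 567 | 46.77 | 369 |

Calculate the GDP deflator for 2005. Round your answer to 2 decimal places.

Nominal GDP 2005 = 72.20·371 + 37.55·595 + 21.78·250 + 46.77·369 = 71831.58.
Real GDP 2005 (at 1998 prices) = 45.53·371 + 25.61·595 + 13.09·250 + 47.11·369 = 52785.67.
Deflator = Nominal/Real × 100 = 71831.58/52785.67 × 100 = 136.082.

136.08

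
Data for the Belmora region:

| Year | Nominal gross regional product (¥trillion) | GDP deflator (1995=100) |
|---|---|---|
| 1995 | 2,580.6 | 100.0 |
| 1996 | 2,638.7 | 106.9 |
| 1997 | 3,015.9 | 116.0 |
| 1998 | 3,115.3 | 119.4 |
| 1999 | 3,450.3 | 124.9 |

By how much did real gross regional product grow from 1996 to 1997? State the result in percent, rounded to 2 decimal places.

5.33%

Real gross regional product 1996 = 2638.7/1.069 = 2468.38.
Real gross regional product 1997 = 3015.9/1.160 = 2599.91.
Change = 2599.91/2468.38 − 1 = 0.0533.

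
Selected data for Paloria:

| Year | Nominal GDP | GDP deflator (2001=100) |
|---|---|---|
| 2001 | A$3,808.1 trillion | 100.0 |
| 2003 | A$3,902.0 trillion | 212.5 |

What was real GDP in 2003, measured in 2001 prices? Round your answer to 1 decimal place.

Real GDP = Nominal / (GDP deflator/100) = 3902.0 / 2.125 = 1836.24.

A$1,836.2 trillion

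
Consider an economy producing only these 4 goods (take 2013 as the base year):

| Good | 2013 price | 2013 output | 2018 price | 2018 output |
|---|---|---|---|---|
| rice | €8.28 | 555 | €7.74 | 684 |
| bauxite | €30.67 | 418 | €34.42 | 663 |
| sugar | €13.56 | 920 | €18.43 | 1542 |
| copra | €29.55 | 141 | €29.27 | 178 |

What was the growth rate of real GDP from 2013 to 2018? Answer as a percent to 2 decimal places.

Real GDP 2013 = Nominal GDP 2013 = 8.28·555 + 30.67·418 + 13.56·920 + 29.55·141 = 34057.21.
Real GDP 2018 (at 2013 prices) = 8.28·684 + 30.67·663 + 13.56·1542 + 29.55·178 = 52167.15.
Real growth = 52167.15/34057.21 − 1 = 0.5318.

53.18%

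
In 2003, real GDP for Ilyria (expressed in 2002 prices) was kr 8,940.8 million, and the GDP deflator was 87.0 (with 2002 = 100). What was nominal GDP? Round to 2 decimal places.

kr 7,778.50 million

Nominal GDP = Real × (GDP deflator/100) = 8940.8 × 0.870 = 7778.50.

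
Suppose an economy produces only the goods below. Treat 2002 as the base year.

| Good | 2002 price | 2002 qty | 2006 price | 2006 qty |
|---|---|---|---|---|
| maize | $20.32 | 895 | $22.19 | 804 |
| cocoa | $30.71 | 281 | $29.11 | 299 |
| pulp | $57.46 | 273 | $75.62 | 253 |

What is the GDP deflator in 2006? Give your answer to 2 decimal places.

114.03

Nominal GDP 2006 = 22.19·804 + 29.11·299 + 75.62·253 = 45676.51.
Real GDP 2006 (at 2002 prices) = 20.32·804 + 30.71·299 + 57.46·253 = 40056.95.
Deflator = Nominal/Real × 100 = 45676.51/40056.95 × 100 = 114.029.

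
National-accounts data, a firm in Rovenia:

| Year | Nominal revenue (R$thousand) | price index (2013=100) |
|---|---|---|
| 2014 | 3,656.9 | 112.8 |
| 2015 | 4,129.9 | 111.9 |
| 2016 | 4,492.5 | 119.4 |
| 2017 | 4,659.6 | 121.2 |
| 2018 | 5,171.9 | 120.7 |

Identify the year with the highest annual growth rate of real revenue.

2015

2015: real = 4129.9/1.119 = 3690.71; growth vs 2014 (3241.93) = 13.84%.
2016: real = 4492.5/1.194 = 3762.56; growth vs 2015 (3690.71) = 1.95%.
2017: real = 4659.6/1.212 = 3844.55; growth vs 2016 (3762.56) = 2.18%.
2018: real = 5171.9/1.207 = 4284.92; growth vs 2017 (3844.55) = 11.45%.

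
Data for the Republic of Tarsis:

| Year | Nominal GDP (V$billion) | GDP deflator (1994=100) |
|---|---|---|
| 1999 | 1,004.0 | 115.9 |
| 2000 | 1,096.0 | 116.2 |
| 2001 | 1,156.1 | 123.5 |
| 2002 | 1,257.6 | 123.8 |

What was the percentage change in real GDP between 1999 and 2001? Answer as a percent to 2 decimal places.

Real GDP 1999 = 1004.0/1.159 = 866.26.
Real GDP 2001 = 1156.1/1.235 = 936.11.
Change = 936.11/866.26 − 1 = 0.0806.

8.06%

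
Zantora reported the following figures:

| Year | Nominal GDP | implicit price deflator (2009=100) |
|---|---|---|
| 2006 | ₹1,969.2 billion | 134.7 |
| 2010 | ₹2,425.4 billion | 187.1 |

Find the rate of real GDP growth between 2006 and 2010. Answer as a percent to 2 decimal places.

Deflate each year: 2006 → 1969.2/1.347 = 1461.92; 2010 → 2425.4/1.871 = 1296.31.
So real GDP changed by 1296.31/1461.92 − 1 = -0.1133, i.e. -11.33%.

-11.33%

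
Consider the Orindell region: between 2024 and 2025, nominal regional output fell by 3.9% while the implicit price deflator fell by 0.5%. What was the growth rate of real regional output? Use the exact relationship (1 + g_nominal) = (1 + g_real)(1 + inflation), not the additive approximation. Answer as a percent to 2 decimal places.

-3.42%

(1 + g_nom) = (1 + g_real)(1 + π), so g_real = 0.9610 / 0.9950 − 1 = -0.03417.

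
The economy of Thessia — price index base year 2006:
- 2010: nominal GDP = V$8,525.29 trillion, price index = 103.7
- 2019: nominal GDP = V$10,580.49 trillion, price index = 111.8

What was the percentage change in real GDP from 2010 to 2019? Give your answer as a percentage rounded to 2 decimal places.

Real GDP 2010 = 8525.29 / 1.037 = 8221.11.
Real GDP 2019 = 10580.49 / 1.118 = 9463.77.
Real growth = 9463.77 / 8221.11 − 1 = 0.1512.

15.12%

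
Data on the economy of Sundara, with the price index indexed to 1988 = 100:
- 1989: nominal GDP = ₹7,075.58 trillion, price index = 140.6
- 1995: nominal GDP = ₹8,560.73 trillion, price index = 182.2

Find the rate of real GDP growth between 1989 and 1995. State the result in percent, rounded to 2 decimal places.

Real GDP 1989 = 7075.58 / 1.406 = 5032.42.
Real GDP 1995 = 8560.73 / 1.822 = 4698.53.
Real growth = 4698.53 / 5032.42 − 1 = -0.0663.

-6.63%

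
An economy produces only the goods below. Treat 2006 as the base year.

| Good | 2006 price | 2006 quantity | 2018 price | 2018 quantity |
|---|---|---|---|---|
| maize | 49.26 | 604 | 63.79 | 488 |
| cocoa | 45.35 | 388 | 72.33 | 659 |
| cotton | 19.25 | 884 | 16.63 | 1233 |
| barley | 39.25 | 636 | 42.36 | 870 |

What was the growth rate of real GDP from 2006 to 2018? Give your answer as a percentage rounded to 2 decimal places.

Real GDP 2006 = Nominal GDP 2006 = 49.26·604 + 45.35·388 + 19.25·884 + 39.25·636 = 89328.84.
Real GDP 2018 (at 2006 prices) = 49.26·488 + 45.35·659 + 19.25·1233 + 39.25·870 = 111807.28.
Real growth = 111807.28/89328.84 − 1 = 0.2516.

25.16%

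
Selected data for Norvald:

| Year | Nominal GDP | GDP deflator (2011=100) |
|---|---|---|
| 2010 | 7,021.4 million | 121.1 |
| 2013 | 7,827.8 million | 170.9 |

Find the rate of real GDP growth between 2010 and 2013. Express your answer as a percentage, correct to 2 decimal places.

Real GDP 2010 = 7021.4 / 1.211 = 5798.02.
Real GDP 2013 = 7827.8 / 1.709 = 4580.34.
Real growth = 4580.34 / 5798.02 − 1 = -0.2100.

-21.00%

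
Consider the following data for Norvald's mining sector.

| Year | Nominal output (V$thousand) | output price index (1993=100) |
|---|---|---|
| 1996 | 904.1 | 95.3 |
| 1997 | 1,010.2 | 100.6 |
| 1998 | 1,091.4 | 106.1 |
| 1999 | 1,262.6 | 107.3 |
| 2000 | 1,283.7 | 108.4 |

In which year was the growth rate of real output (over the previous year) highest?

1997: real = 1010.2/1.006 = 1004.17; growth vs 1996 (948.69) = 5.85%.
1998: real = 1091.4/1.061 = 1028.65; growth vs 1997 (1004.17) = 2.44%.
1999: real = 1262.6/1.073 = 1176.70; growth vs 1998 (1028.65) = 14.39%.
2000: real = 1283.7/1.084 = 1184.23; growth vs 1999 (1176.70) = 0.64%.

1999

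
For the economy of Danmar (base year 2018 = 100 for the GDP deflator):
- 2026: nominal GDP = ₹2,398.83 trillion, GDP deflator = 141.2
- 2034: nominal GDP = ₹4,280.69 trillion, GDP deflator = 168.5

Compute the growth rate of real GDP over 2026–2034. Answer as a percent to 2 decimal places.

49.54%

Deflate each year: 2026 → 2398.83/1.412 = 1698.89; 2034 → 4280.69/1.685 = 2540.47.
So real GDP changed by 2540.47/1698.89 − 1 = 0.4954, i.e. 49.54%.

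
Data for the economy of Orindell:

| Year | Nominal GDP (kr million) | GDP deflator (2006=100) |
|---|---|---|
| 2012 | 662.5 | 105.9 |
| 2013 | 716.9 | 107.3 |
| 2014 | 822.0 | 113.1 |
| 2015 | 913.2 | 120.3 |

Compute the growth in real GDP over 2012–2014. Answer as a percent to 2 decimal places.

Real GDP 2012 = 662.5/1.059 = 625.59.
Real GDP 2014 = 822.0/1.131 = 726.79.
Change = 726.79/625.59 − 1 = 0.1618.

16.18%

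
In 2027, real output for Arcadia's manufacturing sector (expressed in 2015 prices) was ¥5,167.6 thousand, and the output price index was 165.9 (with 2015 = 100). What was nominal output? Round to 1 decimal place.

¥8,573.0 thousand

Nominal output = Real × (output price index/100) = 5167.6 × 1.659 = 8573.05.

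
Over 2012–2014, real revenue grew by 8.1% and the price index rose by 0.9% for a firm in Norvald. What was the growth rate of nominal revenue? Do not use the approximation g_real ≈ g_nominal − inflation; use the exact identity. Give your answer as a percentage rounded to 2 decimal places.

(1 + g_nom) = (1 + g_real)(1 + π) = 1.0810 × 1.0090 = 1.09073.

9.07%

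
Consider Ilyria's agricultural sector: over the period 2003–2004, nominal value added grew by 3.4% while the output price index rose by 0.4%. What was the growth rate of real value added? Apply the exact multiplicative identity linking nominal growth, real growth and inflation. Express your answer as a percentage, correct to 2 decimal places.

2.99%

(1 + g_nom) = (1 + g_real)(1 + π), so g_real = 1.0340 / 1.0040 − 1 = 0.02988.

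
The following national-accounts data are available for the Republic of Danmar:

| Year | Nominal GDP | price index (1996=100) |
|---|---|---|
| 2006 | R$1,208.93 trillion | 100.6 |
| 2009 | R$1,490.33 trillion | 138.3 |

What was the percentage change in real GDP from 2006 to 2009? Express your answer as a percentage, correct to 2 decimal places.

-10.33%

Real GDP 2006 = 1208.93 / 1.006 = 1201.72.
Real GDP 2009 = 1490.33 / 1.383 = 1077.61.
Real growth = 1077.61 / 1201.72 − 1 = -0.1033.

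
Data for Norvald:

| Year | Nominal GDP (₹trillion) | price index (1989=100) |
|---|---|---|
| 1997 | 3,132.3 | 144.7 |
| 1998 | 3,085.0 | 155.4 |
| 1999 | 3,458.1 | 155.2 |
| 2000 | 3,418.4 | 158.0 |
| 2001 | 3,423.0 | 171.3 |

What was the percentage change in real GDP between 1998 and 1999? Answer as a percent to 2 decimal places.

Real GDP 1998 = 3085.0/1.554 = 1985.20.
Real GDP 1999 = 3458.1/1.552 = 2228.16.
Change = 2228.16/1985.20 − 1 = 0.1224.

12.24%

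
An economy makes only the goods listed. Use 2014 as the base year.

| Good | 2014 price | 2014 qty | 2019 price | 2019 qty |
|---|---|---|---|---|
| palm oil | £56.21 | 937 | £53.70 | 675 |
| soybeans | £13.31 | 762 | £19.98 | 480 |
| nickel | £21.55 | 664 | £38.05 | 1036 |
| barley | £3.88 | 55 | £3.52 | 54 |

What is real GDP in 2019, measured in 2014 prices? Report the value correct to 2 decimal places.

£66865.87

Real GDP 2019 = Σ (p_2014 × q_2019) = 56.21·675 + 13.31·480 + 21.55·1036 + 3.88·54 = 66865.87.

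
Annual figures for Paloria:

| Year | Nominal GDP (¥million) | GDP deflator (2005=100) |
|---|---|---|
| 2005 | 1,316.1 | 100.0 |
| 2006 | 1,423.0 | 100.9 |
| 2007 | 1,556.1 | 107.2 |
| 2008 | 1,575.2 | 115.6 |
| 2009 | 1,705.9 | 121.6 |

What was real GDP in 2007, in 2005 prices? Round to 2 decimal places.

Real GDP 2007 = 1556.1 / 1.072 = 1451.59.

¥1,451.59 million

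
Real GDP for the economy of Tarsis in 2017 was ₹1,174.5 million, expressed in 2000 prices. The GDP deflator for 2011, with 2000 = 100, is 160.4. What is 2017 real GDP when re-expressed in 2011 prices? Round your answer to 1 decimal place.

₹1,883.9 million

Real GDP in 2011 prices = Real GDP in 2000 prices × (P_2011/P_2000) = 1174.5 × 1.604 = 1883.90.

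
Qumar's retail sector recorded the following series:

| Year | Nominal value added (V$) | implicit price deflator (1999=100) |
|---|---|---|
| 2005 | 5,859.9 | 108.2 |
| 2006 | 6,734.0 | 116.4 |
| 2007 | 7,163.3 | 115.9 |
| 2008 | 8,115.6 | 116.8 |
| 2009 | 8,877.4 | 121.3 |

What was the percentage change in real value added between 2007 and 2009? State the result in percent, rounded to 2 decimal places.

Real value added 2007 = 7163.3/1.159 = 6180.59.
Real value added 2009 = 8877.4/1.213 = 7318.55.
Change = 7318.55/6180.59 − 1 = 0.1841.

18.41%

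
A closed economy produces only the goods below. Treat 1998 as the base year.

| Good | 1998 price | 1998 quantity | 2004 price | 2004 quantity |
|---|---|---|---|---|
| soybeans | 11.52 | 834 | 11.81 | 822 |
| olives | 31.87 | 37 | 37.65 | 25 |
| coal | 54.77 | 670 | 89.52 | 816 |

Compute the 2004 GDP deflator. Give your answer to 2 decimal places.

Nominal GDP 2004 = 11.81·822 + 37.65·25 + 89.52·816 = 83697.39.
Real GDP 2004 (at 1998 prices) = 11.52·822 + 31.87·25 + 54.77·816 = 54958.51.
Deflator = Nominal/Real × 100 = 83697.39/54958.51 × 100 = 152.292.

152.29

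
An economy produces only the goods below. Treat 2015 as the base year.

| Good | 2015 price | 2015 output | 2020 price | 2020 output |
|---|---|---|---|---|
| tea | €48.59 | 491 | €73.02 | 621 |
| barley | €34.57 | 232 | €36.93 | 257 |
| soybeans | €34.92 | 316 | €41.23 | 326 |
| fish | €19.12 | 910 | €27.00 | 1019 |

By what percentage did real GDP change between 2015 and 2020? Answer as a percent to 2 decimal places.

15.94%

Real GDP 2015 = Nominal GDP 2015 = 48.59·491 + 34.57·232 + 34.92·316 + 19.12·910 = 60311.85.
Real GDP 2020 (at 2015 prices) = 48.59·621 + 34.57·257 + 34.92·326 + 19.12·1019 = 69926.08.
Real growth = 69926.08/60311.85 − 1 = 0.1594.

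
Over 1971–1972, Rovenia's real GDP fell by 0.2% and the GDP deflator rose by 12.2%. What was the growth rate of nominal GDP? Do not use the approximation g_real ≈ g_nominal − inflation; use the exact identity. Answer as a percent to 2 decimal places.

(1 + g_nom) = (1 + g_real)(1 + π) = 0.9980 × 1.1220 = 1.11976.

11.98%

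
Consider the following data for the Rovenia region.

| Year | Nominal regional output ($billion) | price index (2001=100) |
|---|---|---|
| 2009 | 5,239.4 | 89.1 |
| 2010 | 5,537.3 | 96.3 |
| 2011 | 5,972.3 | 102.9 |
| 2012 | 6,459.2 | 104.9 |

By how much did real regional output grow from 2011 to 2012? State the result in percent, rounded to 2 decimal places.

Real regional output 2011 = 5972.3/1.029 = 5803.98.
Real regional output 2012 = 6459.2/1.049 = 6157.48.
Change = 6157.48/5803.98 − 1 = 0.0609.

6.09%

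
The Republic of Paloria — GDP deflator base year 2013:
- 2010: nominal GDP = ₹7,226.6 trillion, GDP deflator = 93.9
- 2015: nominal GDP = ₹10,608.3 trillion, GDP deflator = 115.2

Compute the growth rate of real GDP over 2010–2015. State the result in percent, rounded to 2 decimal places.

Real GDP 2010 = 7226.6 / 0.939 = 7696.06.
Real GDP 2015 = 10608.3 / 1.152 = 9208.59.
Real growth = 9208.59 / 7696.06 − 1 = 0.1965.

19.65%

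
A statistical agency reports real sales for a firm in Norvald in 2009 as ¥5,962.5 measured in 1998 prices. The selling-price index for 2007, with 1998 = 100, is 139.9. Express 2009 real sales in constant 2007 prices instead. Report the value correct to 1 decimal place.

Real sales in 2007 prices = Real sales in 1998 prices × (P_2007/P_1998) = 5962.5 × 1.399 = 8341.54.

¥8,341.5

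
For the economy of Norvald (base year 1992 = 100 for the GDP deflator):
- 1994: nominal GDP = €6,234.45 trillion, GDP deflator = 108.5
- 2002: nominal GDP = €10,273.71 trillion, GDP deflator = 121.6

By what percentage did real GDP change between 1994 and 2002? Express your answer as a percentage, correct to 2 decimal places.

47.04%

Deflate each year: 1994 → 6234.45/1.085 = 5746.04; 2002 → 10273.71/1.216 = 8448.77.
So real GDP changed by 8448.77/5746.04 − 1 = 0.4704, i.e. 47.04%.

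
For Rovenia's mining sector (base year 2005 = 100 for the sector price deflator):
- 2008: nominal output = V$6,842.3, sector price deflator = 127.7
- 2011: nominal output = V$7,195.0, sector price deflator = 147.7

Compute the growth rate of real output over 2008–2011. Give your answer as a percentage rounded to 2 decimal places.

-9.08%

Deflate each year: 2008 → 6842.3/1.277 = 5358.10; 2011 → 7195.0/1.477 = 4871.36.
So real output changed by 4871.36/5358.10 − 1 = -0.0908, i.e. -9.08%.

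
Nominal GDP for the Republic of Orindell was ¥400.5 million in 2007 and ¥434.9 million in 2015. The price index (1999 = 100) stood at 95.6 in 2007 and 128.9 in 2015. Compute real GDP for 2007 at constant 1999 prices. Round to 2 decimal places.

¥418.93 million

Real GDP = Nominal / (price index/100) = 400.5 / 0.956 = 418.93.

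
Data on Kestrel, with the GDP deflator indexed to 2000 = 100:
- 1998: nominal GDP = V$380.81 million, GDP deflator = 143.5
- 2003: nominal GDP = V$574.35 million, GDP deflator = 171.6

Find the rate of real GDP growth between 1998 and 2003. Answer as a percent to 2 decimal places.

Real GDP 1998 = 380.81 / 1.435 = 265.37.
Real GDP 2003 = 574.35 / 1.716 = 334.70.
Real growth = 334.70 / 265.37 − 1 = 0.2613.

26.13%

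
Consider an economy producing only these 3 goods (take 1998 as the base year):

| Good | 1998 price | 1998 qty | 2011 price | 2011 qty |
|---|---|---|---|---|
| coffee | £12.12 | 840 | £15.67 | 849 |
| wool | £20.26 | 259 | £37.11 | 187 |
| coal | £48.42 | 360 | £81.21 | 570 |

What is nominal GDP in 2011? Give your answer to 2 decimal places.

£66533.10

Nominal GDP 2011 = Σ (p_2011 × q_2011) = 15.67·849 + 37.11·187 + 81.21·570 = 66533.10.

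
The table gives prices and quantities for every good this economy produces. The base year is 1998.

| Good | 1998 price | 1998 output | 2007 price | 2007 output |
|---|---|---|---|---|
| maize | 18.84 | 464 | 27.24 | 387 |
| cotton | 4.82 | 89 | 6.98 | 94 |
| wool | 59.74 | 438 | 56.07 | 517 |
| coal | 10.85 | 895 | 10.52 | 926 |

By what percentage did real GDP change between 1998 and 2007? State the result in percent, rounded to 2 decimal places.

8.06%

Real GDP 1998 = Nominal GDP 1998 = 18.84·464 + 4.82·89 + 59.74·438 + 10.85·895 = 45047.61.
Real GDP 2007 (at 1998 prices) = 18.84·387 + 4.82·94 + 59.74·517 + 10.85·926 = 48676.84.
Real growth = 48676.84/45047.61 − 1 = 0.0806.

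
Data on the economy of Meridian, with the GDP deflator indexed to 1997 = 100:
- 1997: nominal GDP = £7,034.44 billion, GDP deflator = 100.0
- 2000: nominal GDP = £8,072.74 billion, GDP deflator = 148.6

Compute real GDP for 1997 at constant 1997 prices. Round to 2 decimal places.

Real GDP = Nominal / (GDP deflator/100) = 7034.44 / 1.000 = 7034.44.

£7,034.44 billion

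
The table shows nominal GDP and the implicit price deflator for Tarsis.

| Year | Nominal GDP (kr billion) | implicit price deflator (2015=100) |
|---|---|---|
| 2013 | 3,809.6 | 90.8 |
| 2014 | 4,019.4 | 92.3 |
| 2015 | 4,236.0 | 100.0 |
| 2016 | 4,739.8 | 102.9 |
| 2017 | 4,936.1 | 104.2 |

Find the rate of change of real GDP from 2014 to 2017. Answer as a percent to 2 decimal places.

8.78%

Real GDP 2014 = 4019.4/0.923 = 4354.71.
Real GDP 2017 = 4936.1/1.042 = 4737.14.
Change = 4737.14/4354.71 − 1 = 0.0878.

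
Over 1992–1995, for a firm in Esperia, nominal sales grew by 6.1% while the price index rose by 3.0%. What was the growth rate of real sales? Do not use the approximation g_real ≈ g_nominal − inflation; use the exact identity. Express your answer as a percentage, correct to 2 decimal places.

3.01%

(1 + g_nom) = (1 + g_real)(1 + π), so g_real = 1.0610 / 1.0300 − 1 = 0.03010.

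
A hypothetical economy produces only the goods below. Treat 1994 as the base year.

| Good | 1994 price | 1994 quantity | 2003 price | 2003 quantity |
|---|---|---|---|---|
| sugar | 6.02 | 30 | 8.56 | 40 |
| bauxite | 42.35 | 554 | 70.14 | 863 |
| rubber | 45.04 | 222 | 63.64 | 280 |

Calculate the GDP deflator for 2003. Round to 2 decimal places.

Nominal GDP 2003 = 8.56·40 + 70.14·863 + 63.64·280 = 78692.42.
Real GDP 2003 (at 1994 prices) = 6.02·40 + 42.35·863 + 45.04·280 = 49400.05.
Deflator = Nominal/Real × 100 = 78692.42/49400.05 × 100 = 159.296.

159.30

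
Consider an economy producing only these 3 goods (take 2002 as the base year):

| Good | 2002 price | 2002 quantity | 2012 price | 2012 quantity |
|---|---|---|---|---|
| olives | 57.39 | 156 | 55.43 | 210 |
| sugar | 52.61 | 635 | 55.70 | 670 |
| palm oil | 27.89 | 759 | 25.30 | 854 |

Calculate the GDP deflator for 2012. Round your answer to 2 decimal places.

Nominal GDP 2012 = 55.43·210 + 55.70·670 + 25.30·854 = 70565.50.
Real GDP 2012 (at 2002 prices) = 57.39·210 + 52.61·670 + 27.89·854 = 71118.66.
Deflator = Nominal/Real × 100 = 70565.50/71118.66 × 100 = 99.222.

99.22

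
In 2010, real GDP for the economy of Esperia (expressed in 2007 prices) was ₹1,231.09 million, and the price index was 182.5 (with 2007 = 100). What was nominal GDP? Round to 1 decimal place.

Nominal GDP = Real × (price index/100) = 1231.09 × 1.825 = 2246.74.

₹2,246.7 million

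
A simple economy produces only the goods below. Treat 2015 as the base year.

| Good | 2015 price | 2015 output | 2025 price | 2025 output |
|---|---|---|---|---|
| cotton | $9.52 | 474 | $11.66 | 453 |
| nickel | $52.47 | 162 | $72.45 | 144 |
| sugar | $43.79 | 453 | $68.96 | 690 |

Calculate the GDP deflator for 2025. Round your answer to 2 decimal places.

150.41

Nominal GDP 2025 = 11.66·453 + 72.45·144 + 68.96·690 = 63297.18.
Real GDP 2025 (at 2015 prices) = 9.52·453 + 52.47·144 + 43.79·690 = 42083.34.
Deflator = Nominal/Real × 100 = 63297.18/42083.34 × 100 = 150.409.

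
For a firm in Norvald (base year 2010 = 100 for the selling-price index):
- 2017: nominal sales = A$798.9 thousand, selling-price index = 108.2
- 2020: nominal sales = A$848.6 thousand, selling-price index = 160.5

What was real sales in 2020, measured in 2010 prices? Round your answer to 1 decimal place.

A$528.7 thousand

Real sales = Nominal / (selling-price index/100) = 848.6 / 1.605 = 528.72.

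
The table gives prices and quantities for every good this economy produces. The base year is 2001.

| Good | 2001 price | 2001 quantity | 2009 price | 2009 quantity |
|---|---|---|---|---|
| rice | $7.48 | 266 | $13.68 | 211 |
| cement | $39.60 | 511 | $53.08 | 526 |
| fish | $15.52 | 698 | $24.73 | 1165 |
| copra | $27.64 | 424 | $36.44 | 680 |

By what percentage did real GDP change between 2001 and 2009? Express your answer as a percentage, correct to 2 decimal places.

32.40%

Real GDP 2001 = Nominal GDP 2001 = 7.48·266 + 39.60·511 + 15.52·698 + 27.64·424 = 44777.60.
Real GDP 2009 (at 2001 prices) = 7.48·211 + 39.60·526 + 15.52·1165 + 27.64·680 = 59283.88.
Real growth = 59283.88/44777.60 − 1 = 0.3240.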